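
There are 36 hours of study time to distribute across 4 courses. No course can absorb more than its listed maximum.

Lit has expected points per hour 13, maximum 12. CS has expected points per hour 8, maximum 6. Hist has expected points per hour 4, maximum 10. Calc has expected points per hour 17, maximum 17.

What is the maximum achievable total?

497

Rank by expected points per hour: Calc 17 > Lit 13 > CS 8 > Hist 4.
Give Calc 17 to hit its cap of 17 — 19 left.
Give Lit 12 to hit its cap of 12 — 7 left.
CS: +6 to 6 (cap) — 1 left.
Hist has room for 10 but only 1 remain, so it gets 1.
Total = 13×12 + 8×6 + 4×1 + 17×17 = 497.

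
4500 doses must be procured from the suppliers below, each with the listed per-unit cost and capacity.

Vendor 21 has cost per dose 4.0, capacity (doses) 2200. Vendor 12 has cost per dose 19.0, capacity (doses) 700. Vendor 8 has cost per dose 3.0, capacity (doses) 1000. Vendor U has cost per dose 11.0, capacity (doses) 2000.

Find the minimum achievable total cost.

Cheapest first:
Vendor 8 (3.0): use full 1000 — 3500 doses to go.
Vendor 21 at 4.0: take all 2200 doses — 1300 still needed.
Take 1300 from Vendor U at 11.0 to finish.
Vendor 12: unused.
Cost = 1000×3.0 + 2200×4.0 + 1300×11.0 = 26100.

26100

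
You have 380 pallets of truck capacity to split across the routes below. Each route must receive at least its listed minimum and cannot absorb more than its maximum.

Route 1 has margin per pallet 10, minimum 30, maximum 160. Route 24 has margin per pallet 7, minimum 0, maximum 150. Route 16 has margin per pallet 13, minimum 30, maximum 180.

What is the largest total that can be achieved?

Meeting every minimum uses 30+0+30 = 60 pallets, leaving 320.
Rank by margin per pallet: Route 16 13 > Route 1 10 > Route 24 7.
Route 16 takes 150 more to reach its cap of 180 → 170 left.
Route 1: +130 to 160 (cap) → 40 left.
Only 40 left; Route 24 takes them to reach 40.
Total = 10×160 + 7×40 + 13×180 = 4220.

4220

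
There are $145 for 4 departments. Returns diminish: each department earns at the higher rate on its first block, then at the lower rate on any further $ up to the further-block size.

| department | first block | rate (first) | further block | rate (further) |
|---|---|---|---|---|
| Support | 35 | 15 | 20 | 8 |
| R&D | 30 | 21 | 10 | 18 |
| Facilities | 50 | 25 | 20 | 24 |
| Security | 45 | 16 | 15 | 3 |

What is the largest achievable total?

3100

Order all 8 blocks by rate: Facilities/T1 25 > Facilities/T2 24 > R&D/T1 21 > R&D/T2 18 > Security/T1 16 > Support/T1 15 > Support/T2 8 > Security/T2 3.
Fill Facilities T1 block (50 at 25) → 95 left.
Facilities T2 at 24: fill all 20 → 75 left.
R&D/T1 (21): +30 → 45 left.
R&D/T2 (18): +10 → 35 left.
Security/T1: +35 of 45 at 16; pool empty.
Total = 25×50 + 24×20 + 21×30 + 18×10 + 16×35 = 3100.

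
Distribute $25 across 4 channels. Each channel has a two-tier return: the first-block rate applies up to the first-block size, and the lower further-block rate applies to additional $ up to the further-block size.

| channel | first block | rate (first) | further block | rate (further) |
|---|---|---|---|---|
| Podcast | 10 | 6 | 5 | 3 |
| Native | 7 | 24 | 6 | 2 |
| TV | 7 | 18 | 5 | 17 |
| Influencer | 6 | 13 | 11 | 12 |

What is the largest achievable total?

Treat each block as its own option and order by rate: Native/T1 24 > TV/T1 18 > TV/T2 17 > Influencer/T1 13 > Influencer/T2 12 > Podcast/T1 6 > Podcast/T2 3 > Native/T2 2.
Fill Native T1 block (7 at 24) — 18 left.
TV/T1 (18): +7 — 11 left.
TV T2 at 17: fill all 5 — 6 left.
Influencer/T1 (13): +6 — 0 left.
Total = 24×7 + 18×7 + 17×5 + 13×6 = 457.

457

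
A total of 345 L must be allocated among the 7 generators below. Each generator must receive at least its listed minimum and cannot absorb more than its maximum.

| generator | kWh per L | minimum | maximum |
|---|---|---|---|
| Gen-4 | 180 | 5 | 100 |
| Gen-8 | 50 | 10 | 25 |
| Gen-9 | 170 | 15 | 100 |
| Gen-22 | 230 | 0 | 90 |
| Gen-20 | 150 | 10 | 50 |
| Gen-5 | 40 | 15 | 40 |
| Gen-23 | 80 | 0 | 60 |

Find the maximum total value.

Meeting every minimum uses 5+10+15+0+10+15+0 = 55 L, leaving 290.
Rank by kWh per L: Gen-22 230 > Gen-4 180 > Gen-9 170 > Gen-20 150 > Gen-23 80 > Gen-8 50 > Gen-5 40.
Gen-22 takes 90 more to reach its cap of 90 ; 200 left.
Gen-4 takes 95 more to reach its cap of 100 ; 105 left.
Gen-9 takes 85 more to reach its cap of 100 ; 20 left.
Gen-20: +20 (room for 40) → 30. Pool exhausted.
Total = 180×100 + 50×10 + 170×100 + 230×90 + 150×30 + 40×15 = 61300.

61300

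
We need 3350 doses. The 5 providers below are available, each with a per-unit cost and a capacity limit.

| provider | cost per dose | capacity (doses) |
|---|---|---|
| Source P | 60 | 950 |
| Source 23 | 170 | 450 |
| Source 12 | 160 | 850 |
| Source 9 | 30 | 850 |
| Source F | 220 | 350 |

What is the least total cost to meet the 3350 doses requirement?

Fill from the cheapest provider first.
Take 850 from Source 9 at 30 — need 2500 more.
Source P (60): use full 950 — 1550 doses to go.
Source 12 (160): use full 850 — 700 doses to go.
Source 23 (170): use full 450 — 250 doses to go.
Source F at 220: take 250 of its 350 — requirement met.
Cost = 850×30 + 950×60 + 850×160 + 450×170 + 250×220 = 350000.

350000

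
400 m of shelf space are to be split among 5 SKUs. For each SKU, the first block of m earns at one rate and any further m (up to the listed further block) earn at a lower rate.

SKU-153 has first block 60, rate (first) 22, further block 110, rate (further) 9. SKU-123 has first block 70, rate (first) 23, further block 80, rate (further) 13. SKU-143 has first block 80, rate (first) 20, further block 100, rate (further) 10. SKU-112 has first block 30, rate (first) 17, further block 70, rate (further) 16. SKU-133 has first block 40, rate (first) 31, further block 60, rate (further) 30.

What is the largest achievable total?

Rank every tier by rate: SKU-133/tier1 31 > SKU-133/tier2 30 > SKU-123/tier1 23 > SKU-153/tier1 22 > SKU-143/tier1 20 > SKU-112/tier1 17 > SKU-112/tier2 16 > SKU-123/tier2 13 > SKU-143/tier2 10 > SKU-153/tier2 9.
SKU-133/tier1 (31): +40 — 360 left.
Fill SKU-133 tier2 block (60 at 30) — 300 left.
Fill SKU-123 tier1 block (70 at 23) — 230 left.
SKU-153/tier1 (22): +60 — 170 left.
SKU-143/tier1 (20): +80 — 90 left.
SKU-112/tier1 (17): +30 — 60 left.
60 remain; put them into SKU-112 tier2 at 16.
Total = 31×40 + 30×60 + 23×70 + 22×60 + 20×80 + 17×30 + 16×60 = 9040.

9040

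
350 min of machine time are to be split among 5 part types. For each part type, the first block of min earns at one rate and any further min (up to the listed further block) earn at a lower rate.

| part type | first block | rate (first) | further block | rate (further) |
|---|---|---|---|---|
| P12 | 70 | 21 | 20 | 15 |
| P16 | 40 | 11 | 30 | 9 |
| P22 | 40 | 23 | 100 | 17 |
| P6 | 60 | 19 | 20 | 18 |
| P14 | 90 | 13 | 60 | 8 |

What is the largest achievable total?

6410

Order all 10 blocks by rate: P22/first 23 > P12/first 21 > P6/first 19 > P6/second 18 > P22/second 17 > P12/second 15 > P14/first 13 > P16/first 11 > P16/second 9 > P14/second 8.
Fill P22 first block (40 at 23) → 310 left.
P12 first at 21: fill all 70 → 240 left.
Fill P6 first block (60 at 19) → 180 left.
P6/second (18): +20 → 160 left.
P22/second (17): +100 → 60 left.
Fill P12 second block (20 at 15) → 40 left.
P14/first: +40 of 90 at 13; pool empty.
Total = 23×40 + 21×70 + 19×60 + 18×20 + 17×100 + 15×20 + 13×40 = 6410.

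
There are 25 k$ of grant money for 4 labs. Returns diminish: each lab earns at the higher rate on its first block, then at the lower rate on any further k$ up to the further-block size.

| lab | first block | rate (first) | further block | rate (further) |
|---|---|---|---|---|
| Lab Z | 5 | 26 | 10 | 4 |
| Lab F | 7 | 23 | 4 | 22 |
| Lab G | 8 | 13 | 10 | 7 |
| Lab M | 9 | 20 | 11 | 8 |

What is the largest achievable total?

559

Order all 8 blocks by rate: Lab Z/first 26 > Lab F/first 23 > Lab F/second 22 > Lab M/first 20 > Lab G/first 13 > Lab M/second 8 > Lab G/second 7 > Lab Z/second 4.
Lab Z/first (26): +5 — 20 left.
Fill Lab F first block (7 at 23) — 13 left.
Lab F second at 22: fill all 4 — 9 left.
Lab M/first (20): +9 — 0 left.
Total = 26×5 + 23×7 + 22×4 + 20×9 = 559.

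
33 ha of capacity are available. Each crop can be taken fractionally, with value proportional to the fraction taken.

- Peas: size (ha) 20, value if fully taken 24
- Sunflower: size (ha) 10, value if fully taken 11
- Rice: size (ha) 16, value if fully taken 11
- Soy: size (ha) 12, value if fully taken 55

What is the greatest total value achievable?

80.1

Rank by value-to-size ratio: Soy 55/12≈4.58, Peas 24/20≈1.2, Sunflower 11/10≈1.1, Rice 11/16≈0.688.
Take all of Soy (12 ha, value 55) — 21 ha left.
Take all of Peas (20 ha, value 24) — 1 ha left.
Fill the last 1 ha with part of Sunflower: 1/10 of it earns 1.1.
Total value = 80.1.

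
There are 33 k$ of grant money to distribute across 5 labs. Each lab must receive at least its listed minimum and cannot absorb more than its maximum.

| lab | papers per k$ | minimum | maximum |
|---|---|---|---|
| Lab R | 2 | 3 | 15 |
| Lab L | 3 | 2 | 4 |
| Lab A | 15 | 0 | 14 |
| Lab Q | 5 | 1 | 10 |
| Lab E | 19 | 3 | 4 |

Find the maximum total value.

Meeting every minimum uses 3+2+0+1+3 = 9 k$, leaving 24.
Order the labs by papers per k$: Lab E 19 > Lab A 15 > Lab Q 5 > Lab L 3 > Lab R 2.
Lab E takes 1 more to reach its cap of 4 ; 23 left.
Lab A: +14 to 14 (cap) ; 9 left.
Lab Q takes 9 more to reach its cap of 10 ; 0 left.
Total = 2×3 + 3×2 + 15×14 + 5×10 + 19×4 = 348.

348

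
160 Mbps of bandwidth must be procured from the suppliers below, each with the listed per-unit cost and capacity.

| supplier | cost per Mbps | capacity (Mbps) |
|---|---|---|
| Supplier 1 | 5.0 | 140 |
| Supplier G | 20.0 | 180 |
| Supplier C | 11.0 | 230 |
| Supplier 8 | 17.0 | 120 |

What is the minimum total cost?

Cheapest first:
Supplier 1 (5.0): use full 140 ; 20 Mbps to go.
Supplier C (11.0): take the remaining 20 ; done.
Supplier 8, Supplier G: unused.
Cost = 140×5.0 + 20×11.0 = 920.

920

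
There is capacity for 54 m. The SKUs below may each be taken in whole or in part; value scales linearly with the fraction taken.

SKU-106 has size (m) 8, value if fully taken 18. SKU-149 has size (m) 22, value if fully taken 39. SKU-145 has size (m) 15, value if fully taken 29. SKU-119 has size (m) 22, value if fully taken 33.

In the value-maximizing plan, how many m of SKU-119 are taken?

Rank by value-to-size ratio: SKU-106 18/8≈2.25, SKU-145 29/15≈1.93, SKU-149 39/22≈1.77, SKU-119 33/22≈1.5.
All 8 m of SKU-106 fit (value 18) → 46 remain.
SKU-145: take in full, 15 m for value 29 → 31 left.
SKU-149: take in full, 22 m for value 39 → 9 left.
9 m left: a 9/22 share of SKU-119 gives 33×9/22 = 13.5.

9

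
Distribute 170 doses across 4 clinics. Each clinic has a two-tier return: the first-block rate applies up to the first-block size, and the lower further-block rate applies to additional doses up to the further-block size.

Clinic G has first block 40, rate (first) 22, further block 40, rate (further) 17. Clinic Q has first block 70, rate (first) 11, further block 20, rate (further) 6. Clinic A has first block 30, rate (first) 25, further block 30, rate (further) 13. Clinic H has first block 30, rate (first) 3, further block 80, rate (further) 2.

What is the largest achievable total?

Treat each block as its own option and order by rate: Clinic A/T1 25 > Clinic G/T1 22 > Clinic G/T2 17 > Clinic A/T2 13 > Clinic Q/T1 11 > Clinic Q/T2 6 > Clinic H/T1 3 > Clinic H/T2 2.
Clinic A T1 at 25: fill all 30 → 140 left.
Clinic G/T1 (22): +40 → 100 left.
Fill Clinic G T2 block (40 at 17) → 60 left.
Clinic A/T2 (13): +30 → 30 left.
30 remain; put them into Clinic Q T1 at 11.
Total = 25×30 + 22×40 + 17×40 + 13×30 + 11×30 = 3030.

3030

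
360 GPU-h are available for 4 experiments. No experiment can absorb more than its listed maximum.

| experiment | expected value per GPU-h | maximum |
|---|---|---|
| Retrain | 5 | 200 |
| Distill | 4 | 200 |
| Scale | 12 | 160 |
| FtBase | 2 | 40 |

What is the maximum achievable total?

2920

Rank by expected value per GPU-h: Scale 12 > Retrain 5 > Distill 4 > FtBase 2.
Give Scale 160 to hit its cap of 160 → 200 left.
Retrain takes 200 to reach its cap of 200 → 0 left.
Total = 5×200 + 12×160 = 2920.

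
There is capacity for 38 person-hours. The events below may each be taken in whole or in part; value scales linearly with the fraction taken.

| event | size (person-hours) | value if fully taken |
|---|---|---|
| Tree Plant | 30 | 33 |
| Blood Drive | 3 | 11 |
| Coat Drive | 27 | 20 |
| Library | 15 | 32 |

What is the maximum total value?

Rank by value-to-size ratio: Blood Drive 11/3≈3.67, Library 32/15≈2.13, Tree Plant 33/30≈1.1, Coat Drive 20/27≈0.741.
Blood Drive: take in full, 3 person-hours for value 11 → 35 left.
All 15 person-hours of Library fit (value 32) → 20 remain.
Only 20 person-hours remain; take 20/30 of Tree Plant for value 33×20/30 = 22.
Total value = 65.

65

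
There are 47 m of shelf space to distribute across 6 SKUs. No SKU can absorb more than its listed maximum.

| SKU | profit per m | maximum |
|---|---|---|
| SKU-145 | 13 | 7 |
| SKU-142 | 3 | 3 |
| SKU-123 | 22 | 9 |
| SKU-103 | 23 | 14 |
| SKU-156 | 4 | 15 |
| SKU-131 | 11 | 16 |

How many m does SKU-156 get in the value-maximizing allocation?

1

Order the SKUs by profit per m: SKU-103 23 > SKU-123 22 > SKU-145 13 > SKU-131 11 > SKU-156 4 > SKU-142 3.
SKU-103 takes 14 to reach its cap of 14 — 33 left.
Give SKU-123 9 to hit its cap of 9 — 24 left.
SKU-145 takes 7 to reach its cap of 7 — 17 left.
Give SKU-131 16 to hit its cap of 16 — 1 left.
SKU-156 has room for 15 but only 1 remain, so it gets 1.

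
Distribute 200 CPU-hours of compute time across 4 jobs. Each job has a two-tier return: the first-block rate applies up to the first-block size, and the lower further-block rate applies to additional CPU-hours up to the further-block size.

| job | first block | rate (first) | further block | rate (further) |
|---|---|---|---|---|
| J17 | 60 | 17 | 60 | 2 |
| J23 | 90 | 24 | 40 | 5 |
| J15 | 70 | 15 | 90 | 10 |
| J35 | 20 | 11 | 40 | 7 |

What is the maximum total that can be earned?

3930

Rank every tier by rate: J23/first 24 > J17/first 17 > J15/first 15 > J35/first 11 > J15/second 10 > J35/second 7 > J23/second 5 > J17/second 2.
J23 first at 24: fill all 90 ; 110 left.
Fill J17 first block (60 at 17) ; 50 left.
J15 first at 15: only 50 left, fill 50.
Total = 24×90 + 17×60 + 15×50 = 3930.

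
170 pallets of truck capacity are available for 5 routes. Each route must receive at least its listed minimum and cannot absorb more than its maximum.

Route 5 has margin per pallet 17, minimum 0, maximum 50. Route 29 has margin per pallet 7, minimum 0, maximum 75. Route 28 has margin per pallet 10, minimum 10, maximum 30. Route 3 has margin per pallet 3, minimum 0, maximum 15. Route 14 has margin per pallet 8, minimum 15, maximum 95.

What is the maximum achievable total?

Meeting every minimum uses 0+0+10+0+15 = 25 pallets, leaving 145.
Order the routes by margin per pallet: Route 5 17 > Route 28 10 > Route 14 8 > Route 29 7 > Route 3 3.
Route 5: +50 to 50 (cap) — 95 left.
Route 28 takes 20 more to reach its cap of 30 — 75 left.
Only 75 left; Route 14 takes them to reach 90.
Total = 17×50 + 10×30 + 8×90 = 1870.

1870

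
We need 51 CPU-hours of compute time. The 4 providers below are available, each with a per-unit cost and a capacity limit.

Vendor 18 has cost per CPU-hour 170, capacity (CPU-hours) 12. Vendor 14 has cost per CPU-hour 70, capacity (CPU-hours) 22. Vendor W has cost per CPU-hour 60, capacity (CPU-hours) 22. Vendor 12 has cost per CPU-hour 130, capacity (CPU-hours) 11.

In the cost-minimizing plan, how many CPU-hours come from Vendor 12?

Fill from the cheapest provider first.
Vendor W (60): use full 22 — 29 CPU-hours to go.
Vendor 14 (70): use full 22 — 7 CPU-hours to go.
Vendor 12 at 130: take 7 of its 11 — requirement met.
Vendor 18: unused.

7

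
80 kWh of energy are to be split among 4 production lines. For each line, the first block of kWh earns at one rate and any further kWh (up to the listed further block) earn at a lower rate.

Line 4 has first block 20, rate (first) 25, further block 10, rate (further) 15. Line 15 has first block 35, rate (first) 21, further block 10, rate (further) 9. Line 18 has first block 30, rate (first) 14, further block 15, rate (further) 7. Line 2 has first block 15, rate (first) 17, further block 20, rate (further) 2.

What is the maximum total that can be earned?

1640

Treat each block as its own option and order by rate: Line 4/tier1 25 > Line 15/tier1 21 > Line 2/tier1 17 > Line 4/tier2 15 > Line 18/tier1 14 > Line 15/tier2 9 > Line 18/tier2 7 > Line 2/tier2 2.
Fill Line 4 tier1 block (20 at 25) ; 60 left.
Fill Line 15 tier1 block (35 at 21) ; 25 left.
Line 2/tier1 (17): +15 ; 10 left.
Fill Line 4 tier2 block (10 at 15) ; 0 left.
Total = 25×20 + 21×35 + 17×15 + 15×10 = 1640.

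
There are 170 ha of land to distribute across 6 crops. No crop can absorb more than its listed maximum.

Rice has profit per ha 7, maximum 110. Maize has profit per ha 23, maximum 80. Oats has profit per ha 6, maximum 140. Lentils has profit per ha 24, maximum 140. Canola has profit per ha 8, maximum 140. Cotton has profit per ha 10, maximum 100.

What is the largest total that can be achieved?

Rank by profit per ha: Lentils 24 > Maize 23 > Cotton 10 > Canola 8 > Rice 7 > Oats 6.
Lentils takes 140 to reach its cap of 140 — 30 left.
Maize: +30 (room for 80) → 30. Pool exhausted.
Total = 23×30 + 24×140 = 4050.

4050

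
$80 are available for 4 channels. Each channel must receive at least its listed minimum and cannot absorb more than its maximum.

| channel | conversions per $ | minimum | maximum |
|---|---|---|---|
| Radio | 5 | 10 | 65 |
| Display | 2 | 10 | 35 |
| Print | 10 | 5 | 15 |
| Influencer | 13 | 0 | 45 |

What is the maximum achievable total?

805

Meeting every minimum uses 10+10+5+0 = 25 $, leaving 55.
Highest conversions per $ first: Influencer 13 > Print 10 > Radio 5 > Display 2.
Give Influencer 45 more to hit its cap of 45 — 10 left.
Print takes 10 more to reach its cap of 15 — 0 left.
Total = 5×10 + 2×10 + 10×15 + 13×45 = 805.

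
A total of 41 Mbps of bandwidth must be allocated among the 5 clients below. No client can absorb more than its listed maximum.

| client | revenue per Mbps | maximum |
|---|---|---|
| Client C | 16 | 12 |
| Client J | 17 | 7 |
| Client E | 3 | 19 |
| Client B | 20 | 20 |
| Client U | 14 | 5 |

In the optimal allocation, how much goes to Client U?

Highest revenue per Mbps first: Client B 20 > Client J 17 > Client C 16 > Client U 14 > Client E 3.
Client B takes 20 to reach its cap of 20 → 21 left.
Client J takes 7 to reach its cap of 7 → 14 left.
Give Client C 12 to hit its cap of 12 → 2 left.
Client U has room for 5 but only 2 remain, so it gets 2.

2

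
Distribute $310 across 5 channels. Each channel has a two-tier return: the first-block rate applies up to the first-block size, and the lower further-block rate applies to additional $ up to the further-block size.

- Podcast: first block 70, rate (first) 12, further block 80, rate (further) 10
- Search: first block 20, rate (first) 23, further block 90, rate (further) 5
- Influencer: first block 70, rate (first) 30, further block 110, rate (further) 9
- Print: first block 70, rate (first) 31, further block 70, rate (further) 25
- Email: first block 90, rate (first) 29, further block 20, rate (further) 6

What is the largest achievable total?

8860

Rank every tier by rate: Print/tier1 31 > Influencer/tier1 30 > Email/tier1 29 > Print/tier2 25 > Search/tier1 23 > Podcast/tier1 12 > Podcast/tier2 10 > Influencer/tier2 9 > Email/tier2 6 > Search/tier2 5.
Fill Print tier1 block (70 at 31) ; 240 left.
Influencer/tier1 (30): +70 ; 170 left.
Email/tier1 (29): +90 ; 80 left.
Print/tier2 (25): +70 ; 10 left.
Search tier1 at 23: only 10 left, fill 10.
Total = 31×70 + 30×70 + 29×90 + 25×70 + 23×10 = 8860.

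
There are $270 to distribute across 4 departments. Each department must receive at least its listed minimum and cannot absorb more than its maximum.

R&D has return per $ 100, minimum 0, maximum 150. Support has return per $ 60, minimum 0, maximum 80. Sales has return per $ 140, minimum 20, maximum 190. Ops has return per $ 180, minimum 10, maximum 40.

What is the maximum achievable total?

37800

Meeting every minimum uses 0+0+20+10 = 30 $, leaving 240.
Highest return per $ first: Ops 180 > Sales 140 > R&D 100 > Support 60.
Ops: +30 to 40 (cap) → 210 left.
Sales takes 170 more to reach its cap of 190 → 40 left.
Only 40 left; R&D takes them to reach 40.
Total = 100×40 + 140×190 + 180×40 = 37800.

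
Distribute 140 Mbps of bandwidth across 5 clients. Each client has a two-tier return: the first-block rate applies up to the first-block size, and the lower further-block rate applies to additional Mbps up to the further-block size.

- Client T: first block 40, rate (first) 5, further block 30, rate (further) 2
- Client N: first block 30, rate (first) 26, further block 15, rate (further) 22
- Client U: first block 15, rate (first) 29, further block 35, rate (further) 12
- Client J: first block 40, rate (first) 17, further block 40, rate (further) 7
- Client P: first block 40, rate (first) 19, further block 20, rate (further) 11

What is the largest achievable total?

Order all 10 blocks by rate: Client U/tier1 29 > Client N/tier1 26 > Client N/tier2 22 > Client P/tier1 19 > Client J/tier1 17 > Client U/tier2 12 > Client P/tier2 11 > Client J/tier2 7 > Client T/tier1 5 > Client T/tier2 2.
Fill Client U tier1 block (15 at 29) ; 125 left.
Client N/tier1 (26): +30 ; 95 left.
Client N/tier2 (22): +15 ; 80 left.
Client P tier1 at 19: fill all 40 ; 40 left.
Client J tier1 at 17: fill all 40 ; 0 left.
Total = 29×15 + 26×30 + 22×15 + 19×40 + 17×40 = 2985.

2985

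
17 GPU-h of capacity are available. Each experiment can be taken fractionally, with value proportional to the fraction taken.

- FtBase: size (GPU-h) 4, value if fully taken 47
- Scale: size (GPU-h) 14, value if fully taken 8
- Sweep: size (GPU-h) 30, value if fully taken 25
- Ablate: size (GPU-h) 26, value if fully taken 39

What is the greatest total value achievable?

66.5

Rank by value-to-size ratio: FtBase 47/4≈11.8, Ablate 39/26≈1.5, Sweep 25/30≈0.833, Scale 8/14≈0.571.
Take all of FtBase (4 GPU-h, value 47) ; 13 GPU-h left.
13 GPU-h left: a 13/26 share of Ablate gives 39×13/26 = 19.5.
Total value = 66.5.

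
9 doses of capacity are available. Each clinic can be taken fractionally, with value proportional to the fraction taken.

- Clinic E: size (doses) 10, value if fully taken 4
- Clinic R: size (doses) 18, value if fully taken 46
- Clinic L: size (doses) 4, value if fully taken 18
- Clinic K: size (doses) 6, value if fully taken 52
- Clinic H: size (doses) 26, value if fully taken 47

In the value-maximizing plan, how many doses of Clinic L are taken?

3

Rank by value-to-size ratio: Clinic K 52/6≈8.67, Clinic L 18/4≈4.5, Clinic R 46/18≈2.56, Clinic H 47/26≈1.81, Clinic E 4/10≈0.4.
Take all of Clinic K (6 doses, value 52) — 3 doses left.
Fill the last 3 doses with part of Clinic L: 3/4 of it earns 13.5.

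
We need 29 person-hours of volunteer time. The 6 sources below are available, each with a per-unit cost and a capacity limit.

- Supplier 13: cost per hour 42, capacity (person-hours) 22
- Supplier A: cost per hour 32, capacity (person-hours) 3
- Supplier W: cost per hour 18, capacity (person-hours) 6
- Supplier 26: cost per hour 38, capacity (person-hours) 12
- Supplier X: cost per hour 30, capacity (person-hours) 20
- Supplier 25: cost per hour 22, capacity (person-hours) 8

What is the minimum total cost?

734

Cheapest first:
Supplier W (18): use full 6 → 23 person-hours to go.
Supplier 25 (22): use full 8 → 15 person-hours to go.
Supplier X at 30: take 15 of its 20 → requirement met.
Supplier A, Supplier 26, Supplier 13: unused.
Cost = 6×18 + 8×22 + 15×30 = 734.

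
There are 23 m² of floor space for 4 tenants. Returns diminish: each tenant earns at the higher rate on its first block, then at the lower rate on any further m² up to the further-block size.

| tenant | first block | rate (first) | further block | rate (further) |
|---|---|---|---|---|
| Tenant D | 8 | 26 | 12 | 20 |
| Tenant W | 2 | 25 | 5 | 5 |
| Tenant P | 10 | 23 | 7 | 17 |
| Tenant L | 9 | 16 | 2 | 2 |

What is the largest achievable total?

548

Rank every tier by rate: Tenant D/T1 26 > Tenant W/T1 25 > Tenant P/T1 23 > Tenant D/T2 20 > Tenant P/T2 17 > Tenant L/T1 16 > Tenant W/T2 5 > Tenant L/T2 2.
Tenant D/T1 (26): +8 → 15 left.
Tenant W T1 at 25: fill all 2 → 13 left.
Fill Tenant P T1 block (10 at 23) → 3 left.
Tenant D/T2: +3 of 12 at 20; pool empty.
Total = 26×8 + 25×2 + 23×10 + 20×3 = 548.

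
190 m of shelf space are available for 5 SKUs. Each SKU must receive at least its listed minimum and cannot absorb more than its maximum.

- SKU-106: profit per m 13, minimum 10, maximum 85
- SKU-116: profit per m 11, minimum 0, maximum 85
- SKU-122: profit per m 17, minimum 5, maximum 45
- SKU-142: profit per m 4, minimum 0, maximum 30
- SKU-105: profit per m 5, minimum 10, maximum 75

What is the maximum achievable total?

2470

Meeting every minimum uses 10+0+5+0+10 = 25 m, leaving 165.
Order the SKUs by profit per m: SKU-122 17 > SKU-106 13 > SKU-116 11 > SKU-105 5 > SKU-142 4.
SKU-122 takes 40 more to reach its cap of 45 ; 125 left.
SKU-106 takes 75 more to reach its cap of 85 ; 50 left.
SKU-116 has room for 85 more but only 50 remain, so it gets 50.
Total = 13×85 + 11×50 + 17×45 + 5×10 = 2470.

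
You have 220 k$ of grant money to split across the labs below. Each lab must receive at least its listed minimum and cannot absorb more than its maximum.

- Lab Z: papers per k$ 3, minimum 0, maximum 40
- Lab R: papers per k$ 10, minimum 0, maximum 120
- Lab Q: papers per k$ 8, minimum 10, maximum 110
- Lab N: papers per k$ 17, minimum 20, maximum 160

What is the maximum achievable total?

3300

Meeting every minimum uses 0+0+10+20 = 30 k$, leaving 190.
Rank by papers per k$: Lab N 17 > Lab R 10 > Lab Q 8 > Lab Z 3.
Lab N: +140 to 160 (cap) — 50 left.
Lab R has room for 120 more but only 50 remain, so it gets 50.
Total = 10×50 + 8×10 + 17×160 = 3300.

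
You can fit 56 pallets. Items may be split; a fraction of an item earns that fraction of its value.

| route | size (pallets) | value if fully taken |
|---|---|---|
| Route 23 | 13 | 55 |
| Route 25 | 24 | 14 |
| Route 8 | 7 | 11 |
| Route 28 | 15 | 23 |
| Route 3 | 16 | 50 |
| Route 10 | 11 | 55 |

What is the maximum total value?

184.8

Best value per unit of size first: Route 10 55/11≈5, Route 23 55/13≈4.23, Route 3 50/16≈3.12, Route 8 11/7≈1.57, Route 28 23/15≈1.53, Route 25 14/24≈0.583.
Take all of Route 10 (11 pallets, value 55) → 45 pallets left.
All 13 pallets of Route 23 fit (value 55) → 32 remain.
All 16 pallets of Route 3 fit (value 50) → 16 remain.
All 7 pallets of Route 8 fit (value 11) → 9 remain.
Fill the last 9 pallets with part of Route 28: 9/15 of it earns 13.8.
Total value = 184.8.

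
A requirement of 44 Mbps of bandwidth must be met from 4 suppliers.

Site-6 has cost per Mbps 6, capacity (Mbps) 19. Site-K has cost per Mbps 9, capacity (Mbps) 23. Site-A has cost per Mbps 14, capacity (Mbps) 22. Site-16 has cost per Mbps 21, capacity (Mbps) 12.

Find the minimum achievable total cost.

349

Cheapest first:
Take 19 from Site-6 at 6 ; need 25 more.
Take 23 from Site-K at 9 ; need 2 more.
Take 2 from Site-A at 14 to finish.
Site-16: unused.
Cost = 19×6 + 23×9 + 2×14 = 349.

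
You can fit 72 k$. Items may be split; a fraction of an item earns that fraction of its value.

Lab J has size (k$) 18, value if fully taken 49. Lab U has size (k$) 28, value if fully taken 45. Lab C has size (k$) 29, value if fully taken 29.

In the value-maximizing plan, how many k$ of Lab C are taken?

26

Rank by value-to-size ratio: Lab J 49/18≈2.72, Lab U 45/28≈1.61, Lab C 29/29≈1.
Lab J: take in full, 18 k$ for value 49 → 54 left.
All 28 k$ of Lab U fit (value 45) → 26 remain.
Only 26 k$ remain; take 26/29 of Lab C for value 29×26/29 = 26.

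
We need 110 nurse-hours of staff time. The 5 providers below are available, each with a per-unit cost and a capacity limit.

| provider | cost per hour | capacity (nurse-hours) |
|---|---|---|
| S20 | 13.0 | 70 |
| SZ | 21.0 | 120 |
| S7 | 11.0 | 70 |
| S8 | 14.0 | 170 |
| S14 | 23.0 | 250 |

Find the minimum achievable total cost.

1290

Use providers in increasing cost order.
Take 70 from S7 at 11.0 ; need 40 more.
S20 at 13.0: take 40 of its 70 ; requirement met.
S8, SZ, S14: unused.
Cost = 70×11.0 + 40×13.0 = 1290.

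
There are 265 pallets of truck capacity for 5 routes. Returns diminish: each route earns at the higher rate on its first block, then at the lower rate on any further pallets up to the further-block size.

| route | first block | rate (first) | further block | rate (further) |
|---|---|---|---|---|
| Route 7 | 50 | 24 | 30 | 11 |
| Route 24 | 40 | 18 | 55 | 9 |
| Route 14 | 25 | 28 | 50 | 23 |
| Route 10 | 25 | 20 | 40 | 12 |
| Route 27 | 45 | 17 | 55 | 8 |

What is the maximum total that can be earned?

Treat each block as its own option and order by rate: Route 14/T1 28 > Route 7/T1 24 > Route 14/T2 23 > Route 10/T1 20 > Route 24/T1 18 > Route 27/T1 17 > Route 10/T2 12 > Route 7/T2 11 > Route 24/T2 9 > Route 27/T2 8.
Route 14/T1 (28): +25 → 240 left.
Fill Route 7 T1 block (50 at 24) → 190 left.
Route 14 T2 at 23: fill all 50 → 140 left.
Fill Route 10 T1 block (25 at 20) → 115 left.
Fill Route 24 T1 block (40 at 18) → 75 left.
Fill Route 27 T1 block (45 at 17) → 30 left.
Route 10/T2: +30 of 40 at 12; pool empty.
Total = 28×25 + 24×50 + 23×50 + 20×25 + 18×40 + 17×45 + 12×30 = 5395.

5395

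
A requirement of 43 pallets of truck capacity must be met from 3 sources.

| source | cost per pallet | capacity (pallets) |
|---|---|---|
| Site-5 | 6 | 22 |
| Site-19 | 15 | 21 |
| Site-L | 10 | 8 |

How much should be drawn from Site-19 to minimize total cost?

Fill from the cheapest source first.
Site-5 at 6: take all 22 pallets — 21 still needed.
Site-L at 10: take all 8 pallets — 13 still needed.
Site-19 (15): take the remaining 13 — done.

13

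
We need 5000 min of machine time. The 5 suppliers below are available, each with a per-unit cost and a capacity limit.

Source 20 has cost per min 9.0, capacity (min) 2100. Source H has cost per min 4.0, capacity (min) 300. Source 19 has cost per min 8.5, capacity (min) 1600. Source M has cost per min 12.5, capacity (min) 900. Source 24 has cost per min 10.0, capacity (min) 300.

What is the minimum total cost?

45450

Cheapest first:
Source H (4.0): use full 300 ; 4700 min to go.
Source 19 at 8.5: take all 1600 min ; 3100 still needed.
Take 2100 from Source 20 at 9.0 ; need 1000 more.
Source 24 (10.0): use full 300 ; 700 min to go.
Take 700 from Source M at 12.5 to finish.
Cost = 300×4.0 + 1600×8.5 + 2100×9.0 + 300×10.0 + 700×12.5 = 45450.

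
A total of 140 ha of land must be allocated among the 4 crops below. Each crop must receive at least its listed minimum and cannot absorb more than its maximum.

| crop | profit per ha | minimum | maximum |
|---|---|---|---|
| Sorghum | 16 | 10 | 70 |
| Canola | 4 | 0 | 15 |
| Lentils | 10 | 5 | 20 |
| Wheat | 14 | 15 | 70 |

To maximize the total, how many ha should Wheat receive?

Meeting every minimum uses 10+0+5+15 = 30 ha, leaving 110.
Rank by profit per ha: Sorghum 16 > Wheat 14 > Lentils 10 > Canola 4.
Sorghum takes 60 more to reach its cap of 70 ; 50 left.
Only 50 left; Wheat takes them to reach 65.

65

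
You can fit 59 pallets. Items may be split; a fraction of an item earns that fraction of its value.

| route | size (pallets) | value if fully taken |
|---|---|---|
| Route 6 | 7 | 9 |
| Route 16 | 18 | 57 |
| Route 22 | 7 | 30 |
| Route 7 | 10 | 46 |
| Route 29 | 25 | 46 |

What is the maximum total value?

Rank by value-to-size ratio: Route 7 46/10≈4.6, Route 22 30/7≈4.29, Route 16 57/18≈3.17, Route 29 46/25≈1.84, Route 6 9/7≈1.29.
Take all of Route 7 (10 pallets, value 46) → 49 pallets left.
Route 22: take in full, 7 pallets for value 30 → 42 left.
Take all of Route 16 (18 pallets, value 57) → 24 pallets left.
Only 24 pallets remain; take 24/25 of Route 29 for value 46×24/25 = 44.16.
Total value = 177.16.

177.16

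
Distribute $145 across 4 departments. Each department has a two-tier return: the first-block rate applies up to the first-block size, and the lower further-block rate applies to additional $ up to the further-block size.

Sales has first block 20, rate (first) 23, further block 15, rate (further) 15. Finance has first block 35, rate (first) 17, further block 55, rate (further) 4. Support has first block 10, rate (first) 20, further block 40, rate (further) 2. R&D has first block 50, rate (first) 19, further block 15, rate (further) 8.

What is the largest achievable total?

2550

Order all 8 blocks by rate: Sales/tier1 23 > Support/tier1 20 > R&D/tier1 19 > Finance/tier1 17 > Sales/tier2 15 > R&D/tier2 8 > Finance/tier2 4 > Support/tier2 2.
Sales tier1 at 23: fill all 20 → 125 left.
Support tier1 at 20: fill all 10 → 115 left.
Fill R&D tier1 block (50 at 19) → 65 left.
Finance/tier1 (17): +35 → 30 left.
Fill Sales tier2 block (15 at 15) → 15 left.
R&D/tier2 (8): +15 → 0 left.
Total = 23×20 + 20×10 + 19×50 + 17×35 + 15×15 + 8×15 = 2550.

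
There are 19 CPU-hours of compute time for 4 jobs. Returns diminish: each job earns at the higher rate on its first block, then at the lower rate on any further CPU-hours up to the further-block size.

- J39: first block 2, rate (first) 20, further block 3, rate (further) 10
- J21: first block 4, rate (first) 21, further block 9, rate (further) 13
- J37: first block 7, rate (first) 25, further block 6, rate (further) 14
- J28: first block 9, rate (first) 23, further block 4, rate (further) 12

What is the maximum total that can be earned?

Rank every tier by rate: J37/first 25 > J28/first 23 > J21/first 21 > J39/first 20 > J37/second 14 > J21/second 13 > J28/second 12 > J39/second 10.
Fill J37 first block (7 at 25) — 12 left.
J28/first (23): +9 — 3 left.
3 remain; put them into J21 first at 21.
Total = 25×7 + 23×9 + 21×3 = 445.

445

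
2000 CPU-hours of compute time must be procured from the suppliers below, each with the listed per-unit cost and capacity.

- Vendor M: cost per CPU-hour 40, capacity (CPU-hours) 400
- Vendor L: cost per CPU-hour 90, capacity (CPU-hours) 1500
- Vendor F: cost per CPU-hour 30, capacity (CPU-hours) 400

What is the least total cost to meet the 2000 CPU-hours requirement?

Fill from the cheapest supplier first.
Vendor F (30): use full 400 → 1600 CPU-hours to go.
Take 400 from Vendor M at 40 → need 1200 more.
Take 1200 from Vendor L at 90 to finish.
Cost = 400×30 + 400×40 + 1200×90 = 136000.

136000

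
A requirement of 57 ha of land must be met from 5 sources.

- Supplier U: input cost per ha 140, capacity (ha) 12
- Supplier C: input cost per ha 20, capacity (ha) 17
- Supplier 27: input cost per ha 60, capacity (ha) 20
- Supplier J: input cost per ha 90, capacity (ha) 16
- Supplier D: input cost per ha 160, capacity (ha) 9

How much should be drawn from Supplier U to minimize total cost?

Fill from the cheapest source first.
Supplier C at 20: take all 17 ha ; 40 still needed.
Supplier 27 (60): use full 20 ; 20 ha to go.
Take 16 from Supplier J at 90 ; need 4 more.
Supplier U at 140: take 4 of its 12 ; requirement met.
Supplier D: unused.

4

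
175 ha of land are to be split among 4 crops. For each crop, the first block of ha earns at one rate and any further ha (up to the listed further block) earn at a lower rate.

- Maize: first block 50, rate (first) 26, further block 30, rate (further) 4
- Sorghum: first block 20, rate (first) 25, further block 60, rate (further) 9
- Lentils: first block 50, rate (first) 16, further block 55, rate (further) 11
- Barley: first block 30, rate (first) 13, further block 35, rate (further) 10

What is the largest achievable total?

3265

Rank every tier by rate: Maize/tier1 26 > Sorghum/tier1 25 > Lentils/tier1 16 > Barley/tier1 13 > Lentils/tier2 11 > Barley/tier2 10 > Sorghum/tier2 9 > Maize/tier2 4.
Maize/tier1 (26): +50 ; 125 left.
Fill Sorghum tier1 block (20 at 25) ; 105 left.
Lentils tier1 at 16: fill all 50 ; 55 left.
Barley tier1 at 13: fill all 30 ; 25 left.
25 remain; put them into Lentils tier2 at 11.
Total = 26×50 + 25×20 + 16×50 + 13×30 + 11×25 = 3265.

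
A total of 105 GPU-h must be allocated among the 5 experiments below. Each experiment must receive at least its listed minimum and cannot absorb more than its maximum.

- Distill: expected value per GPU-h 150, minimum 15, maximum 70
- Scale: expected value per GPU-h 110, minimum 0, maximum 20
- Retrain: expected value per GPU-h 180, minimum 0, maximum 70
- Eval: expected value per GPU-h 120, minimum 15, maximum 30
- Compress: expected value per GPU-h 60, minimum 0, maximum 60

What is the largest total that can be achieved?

17400

Meeting every minimum uses 15+0+0+15+0 = 30 GPU-h, leaving 75.
Rank by expected value per GPU-h: Retrain 180 > Distill 150 > Eval 120 > Scale 110 > Compress 60.
Give Retrain 70 more to hit its cap of 70 — 5 left.
Only 5 left; Distill takes them to reach 20.
Total = 150×20 + 180×70 + 120×15 = 17400.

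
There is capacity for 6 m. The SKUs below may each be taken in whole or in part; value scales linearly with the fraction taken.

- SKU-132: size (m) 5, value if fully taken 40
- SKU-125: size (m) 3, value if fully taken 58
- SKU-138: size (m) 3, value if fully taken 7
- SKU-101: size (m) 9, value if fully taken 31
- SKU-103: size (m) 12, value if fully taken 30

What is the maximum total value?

82

Rank by value-to-size ratio: SKU-125 58/3≈19.3, SKU-132 40/5≈8, SKU-101 31/9≈3.44, SKU-103 30/12≈2.5, SKU-138 7/3≈2.33.
Take all of SKU-125 (3 m, value 58) — 3 m left.
3 m left: a 3/5 share of SKU-132 gives 40×3/5 = 24.
Total value = 82.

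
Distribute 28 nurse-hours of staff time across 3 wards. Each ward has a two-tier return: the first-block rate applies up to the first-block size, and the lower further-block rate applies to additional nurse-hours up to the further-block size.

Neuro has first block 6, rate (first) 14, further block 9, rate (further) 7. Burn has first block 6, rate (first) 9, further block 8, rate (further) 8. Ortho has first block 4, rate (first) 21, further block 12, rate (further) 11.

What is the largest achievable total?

354

Rank every tier by rate: Ortho/tier1 21 > Neuro/tier1 14 > Ortho/tier2 11 > Burn/tier1 9 > Burn/tier2 8 > Neuro/tier2 7.
Ortho/tier1 (21): +4 → 24 left.
Fill Neuro tier1 block (6 at 14) → 18 left.
Ortho/tier2 (11): +12 → 6 left.
Fill Burn tier1 block (6 at 9) → 0 left.
Total = 21×4 + 14×6 + 11×12 + 9×6 = 354.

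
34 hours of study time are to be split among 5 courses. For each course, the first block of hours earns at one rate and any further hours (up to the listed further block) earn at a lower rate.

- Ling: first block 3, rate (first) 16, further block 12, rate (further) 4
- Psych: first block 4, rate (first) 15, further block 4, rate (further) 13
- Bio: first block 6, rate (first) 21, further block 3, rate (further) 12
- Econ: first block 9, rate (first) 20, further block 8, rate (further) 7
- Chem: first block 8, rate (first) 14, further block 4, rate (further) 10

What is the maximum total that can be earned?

Order all 10 blocks by rate: Bio/T1 21 > Econ/T1 20 > Ling/T1 16 > Psych/T1 15 > Chem/T1 14 > Psych/T2 13 > Bio/T2 12 > Chem/T2 10 > Econ/T2 7 > Ling/T2 4.
Bio T1 at 21: fill all 6 — 28 left.
Fill Econ T1 block (9 at 20) — 19 left.
Fill Ling T1 block (3 at 16) — 16 left.
Psych T1 at 15: fill all 4 — 12 left.
Chem/T1 (14): +8 — 4 left.
Fill Psych T2 block (4 at 13) — 0 left.
Total = 21×6 + 20×9 + 16×3 + 15×4 + 14×8 + 13×4 = 578.

578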